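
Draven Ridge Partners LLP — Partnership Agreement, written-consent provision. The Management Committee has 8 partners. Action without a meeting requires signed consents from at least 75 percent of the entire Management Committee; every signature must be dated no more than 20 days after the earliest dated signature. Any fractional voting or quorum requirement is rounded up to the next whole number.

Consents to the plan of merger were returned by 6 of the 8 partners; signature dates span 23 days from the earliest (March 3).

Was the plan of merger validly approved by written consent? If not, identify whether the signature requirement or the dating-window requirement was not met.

Not effective — dating-window requirement not satisfied.

Signatures required: at least 75 percent of 8 — 3/4 of 8 = 6, so 6 needed; 6 signed. Sufficient.
Dating window: the latest signature is 23 days after the earliest; the limit is 20 days. Outside the window.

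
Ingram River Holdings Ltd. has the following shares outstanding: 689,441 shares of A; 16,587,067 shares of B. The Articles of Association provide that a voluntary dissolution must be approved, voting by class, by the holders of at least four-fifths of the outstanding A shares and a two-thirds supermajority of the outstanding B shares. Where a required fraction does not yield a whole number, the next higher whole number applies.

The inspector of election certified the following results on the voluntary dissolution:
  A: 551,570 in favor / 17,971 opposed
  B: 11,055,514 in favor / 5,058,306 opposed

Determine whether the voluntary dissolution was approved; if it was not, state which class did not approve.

A: 4/5 of 689441 = 551552.80, rounded up to 551553; 551,553 required, 551,570 in favor — approved.
B: 2/3 of 16587067 = 11058044.67, rounded up to 11058045; 11,058,045 required, 11,055,514 in favor — not approved.

Not approved — the B shares did not give the required vote.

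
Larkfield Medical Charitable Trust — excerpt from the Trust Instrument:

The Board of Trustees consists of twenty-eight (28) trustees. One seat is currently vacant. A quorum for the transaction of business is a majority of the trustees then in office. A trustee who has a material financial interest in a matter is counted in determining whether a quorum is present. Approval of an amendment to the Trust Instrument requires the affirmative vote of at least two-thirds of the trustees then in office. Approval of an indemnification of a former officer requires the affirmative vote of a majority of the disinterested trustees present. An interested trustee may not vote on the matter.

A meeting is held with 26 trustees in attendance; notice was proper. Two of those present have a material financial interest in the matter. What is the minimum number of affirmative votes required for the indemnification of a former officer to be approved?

The indemnification of a former officer requires a majority of the disinterested trustees present (26 − 2 = 24).
A majority of 24 is 13.

13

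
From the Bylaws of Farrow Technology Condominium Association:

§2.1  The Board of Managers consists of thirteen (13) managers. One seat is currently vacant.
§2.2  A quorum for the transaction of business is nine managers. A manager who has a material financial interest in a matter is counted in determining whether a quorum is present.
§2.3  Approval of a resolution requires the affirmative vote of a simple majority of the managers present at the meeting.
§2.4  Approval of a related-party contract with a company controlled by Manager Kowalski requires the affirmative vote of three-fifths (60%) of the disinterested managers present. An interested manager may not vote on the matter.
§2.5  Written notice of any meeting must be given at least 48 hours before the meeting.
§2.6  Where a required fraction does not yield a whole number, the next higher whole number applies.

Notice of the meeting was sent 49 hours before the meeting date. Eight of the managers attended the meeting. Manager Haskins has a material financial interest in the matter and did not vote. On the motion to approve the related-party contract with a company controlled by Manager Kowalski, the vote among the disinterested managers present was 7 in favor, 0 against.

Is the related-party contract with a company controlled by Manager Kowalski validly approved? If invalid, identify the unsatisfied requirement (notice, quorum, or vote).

Invalid — quorum requirement not satisfied.

Notice: 49 hours given; 48 required (49 ≥ 48). Satisfied.
Quorum: 8 present (interested managers count toward quorum); quorum is 9. Not satisfied.
Vote: the related-party contract with a company controlled by Manager Kowalski requires three-fifths of the disinterested managers present (8 − 1 = 7). 3/5 of 7 = 4.20, rounded up to 5, so 5 affirmative votes are needed; 7 voted in favor. Satisfied. (Moot — without a quorum no business can be validly transacted.)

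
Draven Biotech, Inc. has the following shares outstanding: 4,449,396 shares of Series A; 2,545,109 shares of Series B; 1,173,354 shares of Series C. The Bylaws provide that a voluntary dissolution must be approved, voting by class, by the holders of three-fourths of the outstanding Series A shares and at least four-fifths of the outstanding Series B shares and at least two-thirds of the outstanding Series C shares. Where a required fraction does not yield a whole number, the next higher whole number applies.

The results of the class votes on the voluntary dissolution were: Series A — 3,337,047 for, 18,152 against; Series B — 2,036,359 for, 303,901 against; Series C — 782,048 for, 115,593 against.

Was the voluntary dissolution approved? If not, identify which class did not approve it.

Series A: 3/4 of 4449396 = 3337047; 3,337,047 required, 3,337,047 in favor — approved.
Series B: 4/5 of 2545109 = 2036087.20, rounded up to 2036088; 2,036,088 required, 2,036,359 in favor — approved.
Series C: 2/3 of 1173354 = 782236; 782,236 required, 782,048 in favor — not approved.

Not approved — the Series C shares did not give the required vote.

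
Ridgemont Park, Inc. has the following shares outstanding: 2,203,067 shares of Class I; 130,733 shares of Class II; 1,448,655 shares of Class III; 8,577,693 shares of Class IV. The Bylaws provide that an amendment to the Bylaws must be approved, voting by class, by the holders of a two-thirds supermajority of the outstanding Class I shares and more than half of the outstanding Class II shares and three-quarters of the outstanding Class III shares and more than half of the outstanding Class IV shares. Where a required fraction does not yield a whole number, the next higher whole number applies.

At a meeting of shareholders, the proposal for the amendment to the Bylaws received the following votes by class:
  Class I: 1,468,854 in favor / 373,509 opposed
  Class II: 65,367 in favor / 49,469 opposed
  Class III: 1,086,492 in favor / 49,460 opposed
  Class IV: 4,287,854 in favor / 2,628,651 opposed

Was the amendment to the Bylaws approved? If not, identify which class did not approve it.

Class I: 2/3 of 2203067 = 1468711.33, rounded up to 1468712; 1,468,712 required, 1,468,854 in favor — approved.
Class II: a majority of 130733 is 65367; 65,367 required, 65,367 in favor — approved.
Class III: 3/4 of 1448655 = 1086491.25, rounded up to 1086492; 1,086,492 required, 1,086,492 in favor — approved.
Class IV: a majority of 8577693 is 4288847; 4,288,847 required, 4,287,854 in favor — not approved.

Not approved — the Class IV shares did not give the required vote.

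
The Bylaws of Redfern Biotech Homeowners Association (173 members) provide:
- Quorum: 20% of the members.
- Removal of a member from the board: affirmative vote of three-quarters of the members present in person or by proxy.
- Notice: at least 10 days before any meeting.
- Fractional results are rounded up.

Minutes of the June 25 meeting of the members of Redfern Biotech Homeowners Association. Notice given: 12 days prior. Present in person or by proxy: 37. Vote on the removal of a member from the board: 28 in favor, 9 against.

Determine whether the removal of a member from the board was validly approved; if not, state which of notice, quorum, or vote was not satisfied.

Notice: 12 days given; 10 required. Satisfied.
Quorum: 20% of 173 = 34.60, rounded up to 35; 37 present. Satisfied.
Vote: requires three-fourths of those present (37); 3/4 of 37 = 27.75, rounded up to 28, so 28 needed; 28 in favor. Satisfied.

Valid — all requirements satisfied.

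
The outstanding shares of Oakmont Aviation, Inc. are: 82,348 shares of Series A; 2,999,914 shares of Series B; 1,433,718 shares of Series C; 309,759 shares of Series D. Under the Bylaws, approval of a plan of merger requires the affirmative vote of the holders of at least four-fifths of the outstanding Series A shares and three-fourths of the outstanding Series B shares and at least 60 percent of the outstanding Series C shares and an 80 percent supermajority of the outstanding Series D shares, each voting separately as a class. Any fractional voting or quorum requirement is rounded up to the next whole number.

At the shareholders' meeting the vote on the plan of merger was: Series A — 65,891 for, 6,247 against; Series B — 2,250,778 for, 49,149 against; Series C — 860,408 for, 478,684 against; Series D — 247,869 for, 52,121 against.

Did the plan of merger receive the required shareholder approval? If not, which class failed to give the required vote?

Series A: 4/5 of 82348 = 65878.40, rounded up to 65879; 65,879 required, 65,891 in favor — approved.
Series B: 3/4 of 2999914 = 2249935.50, rounded up to 2249936; 2,249,936 required, 2,250,778 in favor — approved.
Series C: 3/5 of 1433718 = 860230.80, rounded up to 860231; 860,231 required, 860,408 in favor — approved.
Series D: 4/5 of 309759 = 247807.20, rounded up to 247808; 247,808 required, 247,869 in favor — approved.

Approved — every class gave the required vote.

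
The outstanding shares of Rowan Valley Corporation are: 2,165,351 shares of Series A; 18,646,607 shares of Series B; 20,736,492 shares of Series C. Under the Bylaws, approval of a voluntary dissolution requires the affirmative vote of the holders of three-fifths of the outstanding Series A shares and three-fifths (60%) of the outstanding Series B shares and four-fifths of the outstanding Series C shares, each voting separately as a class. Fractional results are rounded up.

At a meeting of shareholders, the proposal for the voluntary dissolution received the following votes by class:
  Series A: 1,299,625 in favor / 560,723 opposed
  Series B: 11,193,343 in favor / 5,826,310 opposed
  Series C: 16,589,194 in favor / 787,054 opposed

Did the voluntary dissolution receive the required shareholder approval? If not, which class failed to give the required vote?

Series A: 3/5 of 2165351 = 1299210.60, rounded up to 1299211; 1,299,211 required, 1,299,625 in favor — approved.
Series B: 3/5 of 18646607 = 11187964.20, rounded up to 11187965; 11,187,965 required, 11,193,343 in favor — approved.
Series C: 4/5 of 20736492 = 16589193.60, rounded up to 16589194; 16,589,194 required, 16,589,194 in favor — approved.

Approved — every class gave the required vote.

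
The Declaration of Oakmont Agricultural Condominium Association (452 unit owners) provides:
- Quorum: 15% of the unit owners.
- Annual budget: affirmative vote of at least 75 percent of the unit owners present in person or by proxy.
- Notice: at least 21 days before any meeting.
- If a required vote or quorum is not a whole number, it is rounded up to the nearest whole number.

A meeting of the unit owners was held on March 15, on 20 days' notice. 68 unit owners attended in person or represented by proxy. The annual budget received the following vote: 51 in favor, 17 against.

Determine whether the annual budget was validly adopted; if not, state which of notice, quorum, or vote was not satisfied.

Notice: 20 days given; 21 required. Not satisfied.
Quorum: 15% of 452 = 67.80, rounded up to 68; 68 present. Satisfied.
Vote: requires three-fourths of those present (68); 3/4 of 68 = 51, so 51 needed; 51 in favor. Satisfied.

Invalid — notice requirement not satisfied.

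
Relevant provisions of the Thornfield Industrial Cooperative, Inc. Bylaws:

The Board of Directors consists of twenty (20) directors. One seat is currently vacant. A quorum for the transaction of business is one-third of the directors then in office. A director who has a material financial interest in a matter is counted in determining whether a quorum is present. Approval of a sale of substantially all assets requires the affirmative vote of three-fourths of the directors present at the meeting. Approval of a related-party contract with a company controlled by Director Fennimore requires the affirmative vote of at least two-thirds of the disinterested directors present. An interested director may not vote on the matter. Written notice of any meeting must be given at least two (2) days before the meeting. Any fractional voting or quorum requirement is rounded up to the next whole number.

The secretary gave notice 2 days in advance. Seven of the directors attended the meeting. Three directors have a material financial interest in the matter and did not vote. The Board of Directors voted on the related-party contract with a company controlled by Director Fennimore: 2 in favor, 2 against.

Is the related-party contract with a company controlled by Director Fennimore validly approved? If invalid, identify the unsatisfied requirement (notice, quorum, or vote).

Invalid — vote requirement not satisfied.

Notice: 2 days given; 2 required (2 ≥ 2). Satisfied.
Quorum: 7 present (interested directors count toward quorum); quorum is 7. Satisfied.
Vote: the related-party contract with a company controlled by Director Fennimore requires two-thirds of the disinterested directors present (7 − 3 = 4). 2/3 of 4 = 2.67, rounded up to 3, so 3 affirmative votes are needed; 2 voted in favor. Not satisfied.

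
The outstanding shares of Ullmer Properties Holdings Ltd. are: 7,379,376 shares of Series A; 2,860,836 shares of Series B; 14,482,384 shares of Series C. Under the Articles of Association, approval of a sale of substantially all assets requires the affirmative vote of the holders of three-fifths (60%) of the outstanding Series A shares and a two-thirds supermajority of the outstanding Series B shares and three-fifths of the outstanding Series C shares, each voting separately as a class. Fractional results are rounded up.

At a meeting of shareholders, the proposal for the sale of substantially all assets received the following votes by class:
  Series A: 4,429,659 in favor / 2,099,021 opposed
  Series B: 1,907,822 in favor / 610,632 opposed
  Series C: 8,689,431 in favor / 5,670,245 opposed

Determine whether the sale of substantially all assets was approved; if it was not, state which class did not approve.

Approved — every class gave the required vote.

Series A: 3/5 of 7379376 = 4427625.60, rounded up to 4427626; 4,427,626 required, 4,429,659 in favor — approved.
Series B: 2/3 of 2860836 = 1907224; 1,907,224 required, 1,907,822 in favor — approved.
Series C: 3/5 of 14482384 = 8689430.40, rounded up to 8689431; 8,689,431 required, 8,689,431 in favor — approved.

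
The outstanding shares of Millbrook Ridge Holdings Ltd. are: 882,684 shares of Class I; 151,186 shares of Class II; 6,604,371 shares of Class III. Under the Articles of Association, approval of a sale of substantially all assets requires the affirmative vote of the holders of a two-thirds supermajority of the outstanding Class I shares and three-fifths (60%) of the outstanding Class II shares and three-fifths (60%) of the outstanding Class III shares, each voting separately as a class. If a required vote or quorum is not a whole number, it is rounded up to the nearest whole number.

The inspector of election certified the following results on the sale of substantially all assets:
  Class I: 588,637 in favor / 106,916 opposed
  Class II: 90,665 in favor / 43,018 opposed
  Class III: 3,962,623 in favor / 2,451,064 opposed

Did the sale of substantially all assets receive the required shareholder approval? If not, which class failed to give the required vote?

Class I: 2/3 of 882684 = 588456; 588,456 required, 588,637 in favor — approved.
Class II: 3/5 of 151186 = 90711.60, rounded up to 90712; 90,712 required, 90,665 in favor — not approved.
Class III: 3/5 of 6604371 = 3962622.60, rounded up to 3962623; 3,962,623 required, 3,962,623 in favor — approved.

Not approved — the Class II shares did not give the required vote.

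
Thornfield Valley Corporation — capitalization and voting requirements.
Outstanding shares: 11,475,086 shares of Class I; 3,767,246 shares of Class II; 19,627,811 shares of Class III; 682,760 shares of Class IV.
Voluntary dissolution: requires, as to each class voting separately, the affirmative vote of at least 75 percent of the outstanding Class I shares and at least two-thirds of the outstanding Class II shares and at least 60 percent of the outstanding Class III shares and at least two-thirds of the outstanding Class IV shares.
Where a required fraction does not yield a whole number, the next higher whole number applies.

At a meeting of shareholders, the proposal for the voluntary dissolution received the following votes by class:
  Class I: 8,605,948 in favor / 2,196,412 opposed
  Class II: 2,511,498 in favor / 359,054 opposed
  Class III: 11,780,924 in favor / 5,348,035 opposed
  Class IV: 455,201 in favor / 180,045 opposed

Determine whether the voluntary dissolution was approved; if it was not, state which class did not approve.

Not approved — the Class I shares did not give the required vote.

Class I: 3/4 of 11475086 = 8606314.50, rounded up to 8606315; 8,606,315 required, 8,605,948 in favor — not approved.
Class II: 2/3 of 3767246 = 2511497.33, rounded up to 2511498; 2,511,498 required, 2,511,498 in favor — approved.
Class III: 3/5 of 19627811 = 11776686.60, rounded up to 11776687; 11,776,687 required, 11,780,924 in favor — approved.
Class IV: 2/3 of 682760 = 455173.33, rounded up to 455174; 455,174 required, 455,201 in favor — approved.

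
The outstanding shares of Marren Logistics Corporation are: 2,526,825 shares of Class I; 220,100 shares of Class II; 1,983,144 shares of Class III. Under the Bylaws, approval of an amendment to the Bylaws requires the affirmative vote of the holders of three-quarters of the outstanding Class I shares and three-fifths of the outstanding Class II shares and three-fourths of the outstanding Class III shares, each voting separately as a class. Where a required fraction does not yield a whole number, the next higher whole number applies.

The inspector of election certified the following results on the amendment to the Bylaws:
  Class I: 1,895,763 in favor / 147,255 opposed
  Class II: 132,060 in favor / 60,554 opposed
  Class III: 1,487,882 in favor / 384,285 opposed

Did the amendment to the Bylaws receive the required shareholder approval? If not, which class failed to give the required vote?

Approved — every class gave the required vote.

Class I: 3/4 of 2526825 = 1895118.75, rounded up to 1895119; 1,895,119 required, 1,895,763 in favor — approved.
Class II: 3/5 of 220100 = 132060; 132,060 required, 132,060 in favor — approved.
Class III: 3/4 of 1983144 = 1487358; 1,487,358 required, 1,487,882 in favor — approved.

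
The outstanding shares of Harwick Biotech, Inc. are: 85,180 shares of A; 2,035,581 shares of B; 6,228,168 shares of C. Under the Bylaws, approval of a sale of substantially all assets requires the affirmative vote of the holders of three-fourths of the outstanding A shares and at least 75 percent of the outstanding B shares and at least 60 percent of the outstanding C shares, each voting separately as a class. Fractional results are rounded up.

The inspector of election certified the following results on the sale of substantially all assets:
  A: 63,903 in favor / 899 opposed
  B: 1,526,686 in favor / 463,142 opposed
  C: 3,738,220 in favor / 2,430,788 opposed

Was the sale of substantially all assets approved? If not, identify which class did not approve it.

Approved — every class gave the required vote.

A: 3/4 of 85180 = 63885; 63,885 required, 63,903 in favor — approved.
B: 3/4 of 2035581 = 1526685.75, rounded up to 1526686; 1,526,686 required, 1,526,686 in favor — approved.
C: 3/5 of 6228168 = 3736900.80, rounded up to 3736901; 3,736,901 required, 3,738,220 in favor — approved.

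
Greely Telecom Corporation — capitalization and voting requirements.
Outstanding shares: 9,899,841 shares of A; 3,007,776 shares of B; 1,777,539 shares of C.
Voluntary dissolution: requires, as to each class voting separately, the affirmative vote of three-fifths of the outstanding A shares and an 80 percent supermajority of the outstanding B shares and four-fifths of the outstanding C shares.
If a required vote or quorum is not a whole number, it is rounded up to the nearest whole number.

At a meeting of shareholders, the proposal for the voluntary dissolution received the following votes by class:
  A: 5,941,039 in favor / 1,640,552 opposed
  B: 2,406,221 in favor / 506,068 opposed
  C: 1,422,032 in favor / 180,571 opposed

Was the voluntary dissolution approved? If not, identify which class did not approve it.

Approved — every class gave the required vote.

A: 3/5 of 9899841 = 5939904.60, rounded up to 5939905; 5,939,905 required, 5,941,039 in favor — approved.
B: 4/5 of 3007776 = 2406220.80, rounded up to 2406221; 2,406,221 required, 2,406,221 in favor — approved.
C: 4/5 of 1777539 = 1422031.20, rounded up to 1422032; 1,422,032 required, 1,422,032 in favor — approved.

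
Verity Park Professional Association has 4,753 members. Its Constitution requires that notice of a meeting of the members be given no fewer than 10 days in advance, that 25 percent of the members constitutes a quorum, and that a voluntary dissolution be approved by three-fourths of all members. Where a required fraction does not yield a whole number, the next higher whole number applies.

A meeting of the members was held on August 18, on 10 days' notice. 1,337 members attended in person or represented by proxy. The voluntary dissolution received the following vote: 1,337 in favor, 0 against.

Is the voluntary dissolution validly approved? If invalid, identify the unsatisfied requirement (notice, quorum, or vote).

Notice: 10 days given; 10 required. Satisfied.
Quorum: 25% of 4,753 = 1,188.25, rounded up to 1,189; 1,337 present. Satisfied.
Vote: requires three-fourths of all members (4,753); 3/4 of 4753 = 3564.75, rounded up to 3565, so 3,565 needed; 1,337 in favor. Not satisfied.

Invalid — vote requirement not satisfied.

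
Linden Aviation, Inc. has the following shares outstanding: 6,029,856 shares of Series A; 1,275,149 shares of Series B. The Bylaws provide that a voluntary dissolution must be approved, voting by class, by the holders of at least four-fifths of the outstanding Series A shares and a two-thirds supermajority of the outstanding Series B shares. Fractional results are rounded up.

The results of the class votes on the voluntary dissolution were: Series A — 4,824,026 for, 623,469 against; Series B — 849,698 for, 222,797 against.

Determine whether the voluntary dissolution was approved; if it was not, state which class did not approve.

Not approved — the Series B shares did not give the required vote.

Series A: 4/5 of 6029856 = 4823884.80, rounded up to 4823885; 4,823,885 required, 4,824,026 in favor — approved.
Series B: 2/3 of 1275149 = 850099.33, rounded up to 850100; 850,100 required, 849,698 in favor — not approved.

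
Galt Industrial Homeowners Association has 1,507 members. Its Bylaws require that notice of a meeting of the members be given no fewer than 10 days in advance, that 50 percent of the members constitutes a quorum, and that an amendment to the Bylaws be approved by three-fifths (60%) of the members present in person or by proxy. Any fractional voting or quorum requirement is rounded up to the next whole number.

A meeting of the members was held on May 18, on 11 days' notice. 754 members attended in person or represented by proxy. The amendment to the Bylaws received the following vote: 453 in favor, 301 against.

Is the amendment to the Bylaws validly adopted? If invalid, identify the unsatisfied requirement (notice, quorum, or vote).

Valid — all requirements satisfied.

Notice: 11 days given; 10 required. Satisfied.
Quorum: 50% of 1,507 = 753.50, rounded up to 754; 754 present. Satisfied.
Vote: requires three-fifths of those present (754); 3/5 of 754 = 452.40, rounded up to 453, so 453 needed; 453 in favor. Satisfied.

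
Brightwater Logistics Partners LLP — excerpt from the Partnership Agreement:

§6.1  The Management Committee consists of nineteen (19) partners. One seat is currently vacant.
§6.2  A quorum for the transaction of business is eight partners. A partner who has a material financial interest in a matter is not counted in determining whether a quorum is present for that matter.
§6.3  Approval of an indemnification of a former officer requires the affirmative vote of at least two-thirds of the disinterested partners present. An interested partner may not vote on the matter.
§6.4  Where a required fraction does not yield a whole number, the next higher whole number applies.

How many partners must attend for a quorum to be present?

The quorum is fixed at 8.

8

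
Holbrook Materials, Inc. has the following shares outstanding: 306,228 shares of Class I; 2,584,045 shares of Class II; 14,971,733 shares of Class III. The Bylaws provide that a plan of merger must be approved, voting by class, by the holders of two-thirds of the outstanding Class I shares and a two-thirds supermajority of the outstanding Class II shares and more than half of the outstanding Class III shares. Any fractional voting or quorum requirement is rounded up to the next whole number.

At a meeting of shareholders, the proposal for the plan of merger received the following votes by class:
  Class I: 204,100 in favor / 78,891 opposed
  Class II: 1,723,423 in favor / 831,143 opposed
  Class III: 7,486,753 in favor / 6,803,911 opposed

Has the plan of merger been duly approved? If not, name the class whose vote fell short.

Class I: 2/3 of 306228 = 204152; 204,152 required, 204,100 in favor — not approved.
Class II: 2/3 of 2584045 = 1722696.67, rounded up to 1722697; 1,722,697 required, 1,723,423 in favor — approved.
Class III: a majority of 14971733 is 7485867; 7,485,867 required, 7,486,753 in favor — approved.

Not approved — the Class I shares did not give the required vote.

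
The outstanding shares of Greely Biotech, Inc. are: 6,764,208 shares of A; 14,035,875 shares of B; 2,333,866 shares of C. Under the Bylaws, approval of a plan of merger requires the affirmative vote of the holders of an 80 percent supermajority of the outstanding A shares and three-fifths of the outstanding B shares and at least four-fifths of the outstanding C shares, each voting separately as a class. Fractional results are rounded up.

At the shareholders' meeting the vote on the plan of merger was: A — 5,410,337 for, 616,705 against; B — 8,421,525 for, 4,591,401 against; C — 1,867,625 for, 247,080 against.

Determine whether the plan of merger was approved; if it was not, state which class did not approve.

Not approved — the A shares did not give the required vote.

A: 4/5 of 6764208 = 5411366.40, rounded up to 5411367; 5,411,367 required, 5,410,337 in favor — not approved.
B: 3/5 of 14035875 = 8421525; 8,421,525 required, 8,421,525 in favor — approved.
C: 4/5 of 2333866 = 1867092.80, rounded up to 1867093; 1,867,093 required, 1,867,625 in favor — approved.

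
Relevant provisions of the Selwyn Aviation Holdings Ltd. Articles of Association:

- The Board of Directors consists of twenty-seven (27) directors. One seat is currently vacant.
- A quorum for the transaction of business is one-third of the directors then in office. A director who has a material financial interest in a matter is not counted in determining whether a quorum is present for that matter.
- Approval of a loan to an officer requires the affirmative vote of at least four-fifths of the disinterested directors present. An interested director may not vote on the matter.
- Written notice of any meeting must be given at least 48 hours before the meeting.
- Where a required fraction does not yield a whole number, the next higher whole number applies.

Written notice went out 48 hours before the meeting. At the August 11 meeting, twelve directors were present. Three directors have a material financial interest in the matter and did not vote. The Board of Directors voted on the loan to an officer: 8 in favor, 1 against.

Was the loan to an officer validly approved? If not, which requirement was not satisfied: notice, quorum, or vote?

Valid — all requirements satisfied.

Notice: 48 hours given; 48 required (48 ≥ 48). Satisfied.
Quorum: 12 present, but the 3 interested directors do not count, leaving 9. Quorum is 9. Satisfied.
Vote: the loan to an officer requires four-fifths of the disinterested directors present (12 − 3 = 9). 4/5 of 9 = 7.20, rounded up to 8, so 8 affirmative votes are needed; 8 voted in favor. Satisfied.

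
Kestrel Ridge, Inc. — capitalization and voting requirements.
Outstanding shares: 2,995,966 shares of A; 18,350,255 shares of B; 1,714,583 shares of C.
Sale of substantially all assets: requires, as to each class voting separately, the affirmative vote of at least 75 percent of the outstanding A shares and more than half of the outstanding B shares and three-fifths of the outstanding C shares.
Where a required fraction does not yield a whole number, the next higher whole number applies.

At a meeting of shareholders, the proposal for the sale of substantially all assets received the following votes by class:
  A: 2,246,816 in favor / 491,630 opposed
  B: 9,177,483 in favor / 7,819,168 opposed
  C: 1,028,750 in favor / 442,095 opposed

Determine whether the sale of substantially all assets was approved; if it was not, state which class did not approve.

A: 3/4 of 2995966 = 2246974.50, rounded up to 2246975; 2,246,975 required, 2,246,816 in favor — not approved.
B: a majority of 18350255 is 9175128; 9,175,128 required, 9,177,483 in favor — approved.
C: 3/5 of 1714583 = 1028749.80, rounded up to 1028750; 1,028,750 required, 1,028,750 in favor — approved.

Not approved — the A shares did not give the required vote.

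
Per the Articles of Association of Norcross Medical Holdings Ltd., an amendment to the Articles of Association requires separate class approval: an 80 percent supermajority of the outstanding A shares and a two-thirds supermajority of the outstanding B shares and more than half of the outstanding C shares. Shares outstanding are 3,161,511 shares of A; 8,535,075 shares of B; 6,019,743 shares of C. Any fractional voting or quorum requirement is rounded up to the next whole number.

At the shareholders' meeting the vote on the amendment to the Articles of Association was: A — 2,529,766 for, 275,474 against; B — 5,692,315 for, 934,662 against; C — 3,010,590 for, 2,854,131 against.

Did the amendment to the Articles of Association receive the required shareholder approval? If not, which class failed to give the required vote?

Approved — every class gave the required vote.

A: 4/5 of 3161511 = 2529208.80, rounded up to 2529209; 2,529,209 required, 2,529,766 in favor — approved.
B: 2/3 of 8535075 = 5690050; 5,690,050 required, 5,692,315 in favor — approved.
C: a majority of 6019743 is 3009872; 3,009,872 required, 3,010,590 in favor — approved.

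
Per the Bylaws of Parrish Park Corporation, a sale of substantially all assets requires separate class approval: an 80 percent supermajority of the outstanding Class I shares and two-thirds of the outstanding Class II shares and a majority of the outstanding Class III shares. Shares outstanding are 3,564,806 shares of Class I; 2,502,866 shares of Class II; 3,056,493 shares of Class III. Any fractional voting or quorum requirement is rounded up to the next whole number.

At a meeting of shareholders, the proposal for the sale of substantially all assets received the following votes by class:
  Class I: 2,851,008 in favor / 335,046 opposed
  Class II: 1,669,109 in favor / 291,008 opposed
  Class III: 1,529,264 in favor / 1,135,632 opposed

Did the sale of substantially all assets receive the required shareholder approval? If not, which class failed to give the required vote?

Class I: 4/5 of 3564806 = 2851844.80, rounded up to 2851845; 2,851,845 required, 2,851,008 in favor — not approved.
Class II: 2/3 of 2502866 = 1668577.33, rounded up to 1668578; 1,668,578 required, 1,669,109 in favor — approved.
Class III: a majority of 3056493 is 1528247; 1,528,247 required, 1,529,264 in favor — approved.

Not approved — the Class I shares did not give the required vote.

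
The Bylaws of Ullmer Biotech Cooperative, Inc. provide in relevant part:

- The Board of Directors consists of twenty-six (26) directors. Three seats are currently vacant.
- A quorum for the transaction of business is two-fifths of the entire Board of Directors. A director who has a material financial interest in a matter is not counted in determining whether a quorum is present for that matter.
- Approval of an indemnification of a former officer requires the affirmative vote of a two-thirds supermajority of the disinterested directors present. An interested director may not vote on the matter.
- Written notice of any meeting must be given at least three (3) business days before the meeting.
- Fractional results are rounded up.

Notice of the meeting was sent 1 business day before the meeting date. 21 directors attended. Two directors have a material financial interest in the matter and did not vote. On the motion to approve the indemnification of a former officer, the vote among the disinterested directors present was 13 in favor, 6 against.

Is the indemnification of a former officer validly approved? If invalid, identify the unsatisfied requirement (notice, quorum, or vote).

Invalid — notice requirement not satisfied.

Notice: 1 business day given; 3 required (1 < 3). Not satisfied.
Quorum: 21 present, but the 2 interested directors do not count, leaving 19. Quorum is 11. Satisfied.
Vote: the indemnification of a former officer requires two-thirds of the disinterested directors present (21 − 2 = 19). 2/3 of 19 = 12.67, rounded up to 13, so 13 affirmative votes are needed; 13 voted in favor. Satisfied.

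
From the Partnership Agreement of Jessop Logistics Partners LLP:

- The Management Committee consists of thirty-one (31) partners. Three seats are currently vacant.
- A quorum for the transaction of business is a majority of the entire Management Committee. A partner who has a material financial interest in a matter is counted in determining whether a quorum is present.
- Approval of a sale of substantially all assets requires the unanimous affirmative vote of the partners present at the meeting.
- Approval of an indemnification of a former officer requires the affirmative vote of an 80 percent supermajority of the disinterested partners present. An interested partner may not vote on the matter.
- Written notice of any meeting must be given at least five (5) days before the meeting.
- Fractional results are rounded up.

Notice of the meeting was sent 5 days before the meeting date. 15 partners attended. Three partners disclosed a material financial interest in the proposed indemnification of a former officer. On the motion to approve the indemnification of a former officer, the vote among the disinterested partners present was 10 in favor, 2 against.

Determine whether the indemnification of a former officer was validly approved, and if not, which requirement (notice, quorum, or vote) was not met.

Notice: 5 days given; 5 required (5 ≥ 5). Satisfied.
Quorum: 15 present (interested partners count toward quorum); quorum is 16. Not satisfied.
Vote: the indemnification of a former officer requires four-fifths of the disinterested partners present (15 − 3 = 12). 4/5 of 12 = 9.60, rounded up to 10, so 10 affirmative votes are needed; 10 voted in favor. Satisfied. (Moot — without a quorum no business can be validly transacted.)

Invalid — quorum requirement not satisfied.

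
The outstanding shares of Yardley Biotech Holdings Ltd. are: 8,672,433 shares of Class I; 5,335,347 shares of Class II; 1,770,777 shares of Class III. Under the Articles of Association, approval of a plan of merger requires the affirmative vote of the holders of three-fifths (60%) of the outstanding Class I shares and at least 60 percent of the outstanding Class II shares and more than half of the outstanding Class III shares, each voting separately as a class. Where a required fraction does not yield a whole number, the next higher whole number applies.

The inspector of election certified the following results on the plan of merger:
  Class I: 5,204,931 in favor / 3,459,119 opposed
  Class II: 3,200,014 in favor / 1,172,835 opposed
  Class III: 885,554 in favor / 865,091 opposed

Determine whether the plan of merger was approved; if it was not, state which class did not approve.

Not approved — the Class II shares did not give the required vote.

Class I: 3/5 of 8672433 = 5203459.80, rounded up to 5203460; 5,203,460 required, 5,204,931 in favor — approved.
Class II: 3/5 of 5335347 = 3201208.20, rounded up to 3201209; 3,201,209 required, 3,200,014 in favor — not approved.
Class III: a majority of 1770777 is 885389; 885,389 required, 885,554 in favor — approved.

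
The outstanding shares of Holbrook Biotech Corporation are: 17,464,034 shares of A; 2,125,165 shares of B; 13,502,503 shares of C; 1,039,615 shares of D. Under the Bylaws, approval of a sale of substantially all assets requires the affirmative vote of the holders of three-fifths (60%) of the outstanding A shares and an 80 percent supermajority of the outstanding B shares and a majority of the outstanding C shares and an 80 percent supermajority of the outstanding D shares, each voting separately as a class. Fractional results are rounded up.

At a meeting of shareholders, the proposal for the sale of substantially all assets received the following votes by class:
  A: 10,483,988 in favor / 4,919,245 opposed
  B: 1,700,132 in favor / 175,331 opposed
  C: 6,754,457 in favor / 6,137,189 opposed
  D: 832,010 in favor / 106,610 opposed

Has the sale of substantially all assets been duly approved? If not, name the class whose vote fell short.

A: 3/5 of 17464034 = 10478420.40, rounded up to 10478421; 10,478,421 required, 10,483,988 in favor — approved.
B: 4/5 of 2125165 = 1700132; 1,700,132 required, 1,700,132 in favor — approved.
C: a majority of 13502503 is 6751252; 6,751,252 required, 6,754,457 in favor — approved.
D: 4/5 of 1039615 = 831692; 831,692 required, 832,010 in favor — approved.

Approved — every class gave the required vote.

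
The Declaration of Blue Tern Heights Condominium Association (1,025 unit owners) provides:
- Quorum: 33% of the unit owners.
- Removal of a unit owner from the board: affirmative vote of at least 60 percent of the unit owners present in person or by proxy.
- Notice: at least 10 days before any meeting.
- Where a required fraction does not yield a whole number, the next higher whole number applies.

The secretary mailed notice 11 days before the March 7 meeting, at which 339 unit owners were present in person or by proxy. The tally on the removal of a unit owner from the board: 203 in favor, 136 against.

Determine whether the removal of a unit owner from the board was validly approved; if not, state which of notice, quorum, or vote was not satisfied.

Notice: 11 days given; 10 required. Satisfied.
Quorum: 33% of 1,025 = 338.25, rounded up to 339; 339 present. Satisfied.
Vote: requires three-fifths of those present (339); 3/5 of 339 = 203.40, rounded up to 204, so 204 needed; 203 in favor. Not satisfied.

Invalid — vote requirement not satisfied.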